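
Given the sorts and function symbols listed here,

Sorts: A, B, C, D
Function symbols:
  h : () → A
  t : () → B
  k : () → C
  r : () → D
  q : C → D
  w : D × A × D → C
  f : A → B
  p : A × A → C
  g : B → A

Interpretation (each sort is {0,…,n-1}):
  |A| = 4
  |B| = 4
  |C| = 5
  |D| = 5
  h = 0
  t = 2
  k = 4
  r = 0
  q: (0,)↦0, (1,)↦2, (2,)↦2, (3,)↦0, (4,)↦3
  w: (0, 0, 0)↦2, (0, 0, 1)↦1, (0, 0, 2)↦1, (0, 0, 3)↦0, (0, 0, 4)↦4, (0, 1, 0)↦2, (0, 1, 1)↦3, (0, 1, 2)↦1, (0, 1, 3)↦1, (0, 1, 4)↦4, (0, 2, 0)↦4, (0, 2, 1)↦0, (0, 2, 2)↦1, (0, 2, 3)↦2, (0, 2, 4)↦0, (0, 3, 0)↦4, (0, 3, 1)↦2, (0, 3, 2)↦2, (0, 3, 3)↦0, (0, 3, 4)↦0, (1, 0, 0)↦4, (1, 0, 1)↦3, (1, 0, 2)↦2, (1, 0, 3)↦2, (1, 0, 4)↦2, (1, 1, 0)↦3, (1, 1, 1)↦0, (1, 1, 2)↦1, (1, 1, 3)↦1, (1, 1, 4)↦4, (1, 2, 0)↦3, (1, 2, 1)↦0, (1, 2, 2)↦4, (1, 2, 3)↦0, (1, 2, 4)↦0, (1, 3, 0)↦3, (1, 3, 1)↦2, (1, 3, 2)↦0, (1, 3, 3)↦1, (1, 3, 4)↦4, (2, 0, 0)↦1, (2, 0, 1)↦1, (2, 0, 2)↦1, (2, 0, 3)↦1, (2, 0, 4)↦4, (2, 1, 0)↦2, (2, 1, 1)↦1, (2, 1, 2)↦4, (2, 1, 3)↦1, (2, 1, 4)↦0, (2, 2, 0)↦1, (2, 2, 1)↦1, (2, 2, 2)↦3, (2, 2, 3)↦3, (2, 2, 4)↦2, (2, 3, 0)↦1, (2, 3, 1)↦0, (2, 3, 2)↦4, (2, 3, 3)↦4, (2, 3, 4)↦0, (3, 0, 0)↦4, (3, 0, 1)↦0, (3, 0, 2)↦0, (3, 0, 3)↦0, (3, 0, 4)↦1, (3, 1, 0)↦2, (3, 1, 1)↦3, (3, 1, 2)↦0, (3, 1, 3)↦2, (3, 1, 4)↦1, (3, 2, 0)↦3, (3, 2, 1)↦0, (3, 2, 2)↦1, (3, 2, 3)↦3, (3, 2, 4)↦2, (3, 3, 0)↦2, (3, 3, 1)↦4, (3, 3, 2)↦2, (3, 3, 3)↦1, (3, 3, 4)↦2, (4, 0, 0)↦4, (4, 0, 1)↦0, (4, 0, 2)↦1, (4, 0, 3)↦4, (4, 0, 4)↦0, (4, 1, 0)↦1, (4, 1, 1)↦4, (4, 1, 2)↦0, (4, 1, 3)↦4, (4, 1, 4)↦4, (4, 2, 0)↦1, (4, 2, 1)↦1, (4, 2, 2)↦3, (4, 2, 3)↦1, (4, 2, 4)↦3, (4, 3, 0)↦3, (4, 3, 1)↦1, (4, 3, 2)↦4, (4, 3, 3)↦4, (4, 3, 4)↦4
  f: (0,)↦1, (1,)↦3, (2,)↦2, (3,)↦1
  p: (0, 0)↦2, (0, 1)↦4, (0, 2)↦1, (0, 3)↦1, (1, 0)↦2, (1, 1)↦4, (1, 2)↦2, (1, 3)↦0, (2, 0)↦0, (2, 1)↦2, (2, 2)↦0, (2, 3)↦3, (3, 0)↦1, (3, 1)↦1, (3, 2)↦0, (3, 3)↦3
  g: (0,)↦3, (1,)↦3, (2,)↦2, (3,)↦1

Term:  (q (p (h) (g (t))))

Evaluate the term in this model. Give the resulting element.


  h = 0
  t = 2
  (g (t)) = g(2,) = 2
  (p (h) (g (t))) = p(0, 2) = 1
  (q (p (h) (g (t)))) = q(1,) = 2

value = 2


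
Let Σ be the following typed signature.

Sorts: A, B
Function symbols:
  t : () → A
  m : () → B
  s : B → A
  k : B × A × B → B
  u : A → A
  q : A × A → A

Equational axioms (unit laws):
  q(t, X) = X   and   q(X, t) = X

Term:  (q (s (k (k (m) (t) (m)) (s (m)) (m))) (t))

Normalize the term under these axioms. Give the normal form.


normal form = (s (k (k (m) (t) (m)) (s (m)) (m)))

1. (q (s (k (k (m) (t) (m)) (s (m)) (m))) (t))  →  (s (k (k (m) (t) (m)) (s (m)) (m)))


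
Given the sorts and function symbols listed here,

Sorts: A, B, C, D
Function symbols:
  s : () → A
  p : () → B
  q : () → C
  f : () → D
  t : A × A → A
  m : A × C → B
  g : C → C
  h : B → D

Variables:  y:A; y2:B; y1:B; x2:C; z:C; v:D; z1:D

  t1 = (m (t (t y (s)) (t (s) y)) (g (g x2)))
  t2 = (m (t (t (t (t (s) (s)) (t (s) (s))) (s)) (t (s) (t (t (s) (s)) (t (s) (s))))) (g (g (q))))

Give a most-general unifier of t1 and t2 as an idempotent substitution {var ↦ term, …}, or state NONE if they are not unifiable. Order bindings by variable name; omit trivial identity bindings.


{x2 ↦ (q), y ↦ (t (t (s) (s)) (t (s) (s)))}


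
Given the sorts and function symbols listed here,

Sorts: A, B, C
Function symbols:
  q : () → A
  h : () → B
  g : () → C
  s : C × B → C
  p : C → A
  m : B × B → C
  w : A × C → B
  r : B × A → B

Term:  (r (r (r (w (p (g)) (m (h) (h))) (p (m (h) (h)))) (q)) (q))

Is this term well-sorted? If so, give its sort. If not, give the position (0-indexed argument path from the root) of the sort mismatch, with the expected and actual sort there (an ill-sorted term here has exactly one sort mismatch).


          (g) : C
        (p (g)) : A
          (h) : B
          (h) : B
        (m (h) (h)) : C
      (w (p (g)) (m (h) (h))) : B
          (h) : B
          (h) : B
        (m (h) (h)) : C
      (p (m (h) (h))) : A
    (r (w (p (g)) (m (h) (h))) (p (m (h) (h)))) : B
    (q) : A
  (r (r (w (p (g)) (m (h) (h))) (p (m (h) (h)))) (q)) : B
  (q) : A
(r (r (r (w (p (g)) (m (h) (h))) (p (m (h) (h)))) (q)) (q)) : B

well-sorted; sort = B


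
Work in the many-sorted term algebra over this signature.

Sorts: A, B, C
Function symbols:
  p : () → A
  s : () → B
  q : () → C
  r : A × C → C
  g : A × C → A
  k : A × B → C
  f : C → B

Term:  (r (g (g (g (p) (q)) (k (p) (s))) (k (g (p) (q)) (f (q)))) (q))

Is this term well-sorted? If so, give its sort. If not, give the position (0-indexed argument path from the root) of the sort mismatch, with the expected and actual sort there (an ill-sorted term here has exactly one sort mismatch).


well-sorted; sort = C

        (p) : A
        (q) : C
      (g (p) (q)) : A
        (p) : A
        (s) : B
      (k (p) (s)) : C
    (g (g (p) (q)) (k (p) (s))) : A
        (p) : A
        (q) : C
      (g (p) (q)) : A
        (q) : C
      (f (q)) : B
    (k (g (p) (q)) (f (q))) : C
  (g (g (g (p) (q)) (k (p) (s))) (k (g (p) (q)) (f (q)))) : A
  (q) : C
(r (g (g (g (p) (q)) (k (p) (s))) (k (g (p) (q)) (f (q)))) (q)) : C


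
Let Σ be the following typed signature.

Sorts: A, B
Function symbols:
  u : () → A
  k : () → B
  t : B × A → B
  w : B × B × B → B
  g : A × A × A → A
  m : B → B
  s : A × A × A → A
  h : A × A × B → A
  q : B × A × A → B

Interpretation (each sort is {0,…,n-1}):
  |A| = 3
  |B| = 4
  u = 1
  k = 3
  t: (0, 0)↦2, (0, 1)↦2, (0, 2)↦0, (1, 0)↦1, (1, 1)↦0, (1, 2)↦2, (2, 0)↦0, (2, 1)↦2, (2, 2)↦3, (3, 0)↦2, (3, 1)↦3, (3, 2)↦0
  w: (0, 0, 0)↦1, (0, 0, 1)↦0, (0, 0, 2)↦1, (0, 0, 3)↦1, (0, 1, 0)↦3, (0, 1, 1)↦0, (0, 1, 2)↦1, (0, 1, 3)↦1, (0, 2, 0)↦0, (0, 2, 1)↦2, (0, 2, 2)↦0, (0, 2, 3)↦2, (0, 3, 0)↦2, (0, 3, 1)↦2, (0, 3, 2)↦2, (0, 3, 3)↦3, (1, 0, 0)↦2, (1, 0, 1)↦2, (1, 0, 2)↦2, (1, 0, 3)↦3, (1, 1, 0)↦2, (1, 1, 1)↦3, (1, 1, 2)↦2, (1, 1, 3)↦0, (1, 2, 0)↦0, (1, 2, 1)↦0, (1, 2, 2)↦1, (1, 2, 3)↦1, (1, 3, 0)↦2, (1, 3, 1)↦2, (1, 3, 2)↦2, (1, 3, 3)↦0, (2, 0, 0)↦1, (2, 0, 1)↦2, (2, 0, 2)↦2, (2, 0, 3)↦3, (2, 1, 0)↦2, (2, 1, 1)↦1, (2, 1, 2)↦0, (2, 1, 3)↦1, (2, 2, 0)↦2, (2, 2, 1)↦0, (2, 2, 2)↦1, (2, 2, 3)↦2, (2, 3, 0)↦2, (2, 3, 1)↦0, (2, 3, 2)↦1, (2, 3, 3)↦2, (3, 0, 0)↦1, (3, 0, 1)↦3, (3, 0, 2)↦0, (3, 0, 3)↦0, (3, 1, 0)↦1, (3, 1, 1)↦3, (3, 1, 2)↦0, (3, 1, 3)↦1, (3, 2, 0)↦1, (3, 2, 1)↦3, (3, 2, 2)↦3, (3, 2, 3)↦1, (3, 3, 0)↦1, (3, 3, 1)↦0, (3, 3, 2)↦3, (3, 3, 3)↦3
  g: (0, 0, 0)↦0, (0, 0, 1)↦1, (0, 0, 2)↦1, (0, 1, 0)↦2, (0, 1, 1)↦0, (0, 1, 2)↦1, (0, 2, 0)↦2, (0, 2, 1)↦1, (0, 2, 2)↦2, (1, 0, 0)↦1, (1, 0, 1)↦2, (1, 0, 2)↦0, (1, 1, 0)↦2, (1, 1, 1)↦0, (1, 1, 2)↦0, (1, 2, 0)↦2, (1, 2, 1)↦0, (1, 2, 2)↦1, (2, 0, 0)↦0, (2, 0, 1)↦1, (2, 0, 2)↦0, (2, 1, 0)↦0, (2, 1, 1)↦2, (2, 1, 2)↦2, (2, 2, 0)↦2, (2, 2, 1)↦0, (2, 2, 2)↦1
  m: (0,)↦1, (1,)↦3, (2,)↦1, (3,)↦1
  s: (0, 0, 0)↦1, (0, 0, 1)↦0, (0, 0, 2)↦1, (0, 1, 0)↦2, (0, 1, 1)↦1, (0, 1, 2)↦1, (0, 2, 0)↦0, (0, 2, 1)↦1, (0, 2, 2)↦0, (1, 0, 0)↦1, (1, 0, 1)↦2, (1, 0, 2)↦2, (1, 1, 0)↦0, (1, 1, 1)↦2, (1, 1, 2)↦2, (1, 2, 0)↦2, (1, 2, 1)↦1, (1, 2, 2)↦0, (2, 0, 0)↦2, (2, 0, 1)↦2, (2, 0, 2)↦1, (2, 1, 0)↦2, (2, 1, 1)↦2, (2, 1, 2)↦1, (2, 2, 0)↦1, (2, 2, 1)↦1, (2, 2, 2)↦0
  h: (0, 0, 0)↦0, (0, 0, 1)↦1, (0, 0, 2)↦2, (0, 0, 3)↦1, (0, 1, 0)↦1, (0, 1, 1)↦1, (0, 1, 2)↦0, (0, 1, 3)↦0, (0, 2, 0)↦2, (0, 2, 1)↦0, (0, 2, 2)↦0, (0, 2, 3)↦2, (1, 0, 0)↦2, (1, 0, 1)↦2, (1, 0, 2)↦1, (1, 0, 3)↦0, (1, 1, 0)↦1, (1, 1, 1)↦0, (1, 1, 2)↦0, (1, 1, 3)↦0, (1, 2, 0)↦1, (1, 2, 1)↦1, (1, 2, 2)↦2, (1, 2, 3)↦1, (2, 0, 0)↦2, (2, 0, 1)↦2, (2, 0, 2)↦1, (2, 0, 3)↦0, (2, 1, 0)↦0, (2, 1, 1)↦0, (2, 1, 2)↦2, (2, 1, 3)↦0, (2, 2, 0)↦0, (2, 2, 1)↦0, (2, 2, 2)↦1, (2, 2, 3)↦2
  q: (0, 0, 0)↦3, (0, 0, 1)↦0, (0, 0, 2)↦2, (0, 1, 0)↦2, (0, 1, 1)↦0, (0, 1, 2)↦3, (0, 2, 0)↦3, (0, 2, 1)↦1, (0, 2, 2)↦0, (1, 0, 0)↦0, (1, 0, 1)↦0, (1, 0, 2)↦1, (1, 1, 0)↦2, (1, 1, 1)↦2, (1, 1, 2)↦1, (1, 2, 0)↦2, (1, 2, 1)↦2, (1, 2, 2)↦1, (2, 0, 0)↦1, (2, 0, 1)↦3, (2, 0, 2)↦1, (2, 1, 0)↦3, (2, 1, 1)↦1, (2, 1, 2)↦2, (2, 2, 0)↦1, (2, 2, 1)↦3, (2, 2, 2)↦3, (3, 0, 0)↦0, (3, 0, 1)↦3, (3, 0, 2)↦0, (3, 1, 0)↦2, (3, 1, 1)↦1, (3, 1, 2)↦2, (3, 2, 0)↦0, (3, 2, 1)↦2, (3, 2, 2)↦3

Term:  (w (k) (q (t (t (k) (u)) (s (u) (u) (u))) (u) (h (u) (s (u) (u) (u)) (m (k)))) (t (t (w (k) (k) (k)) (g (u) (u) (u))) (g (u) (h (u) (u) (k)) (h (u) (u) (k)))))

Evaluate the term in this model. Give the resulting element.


value = 0

  k = 3
  k = 3
  u = 1
  (t (k) (u)) = t(3, 1) = 3
  u = 1
  u = 1
  u = 1
  (s (u) (u) (u)) = s(1, 1, 1) = 2
  (t (t (k) (u)) (s (u) (u) (u))) = t(3, 2) = 0
  u = 1
  u = 1
  u = 1
  u = 1
  u = 1
  (s (u) (u) (u)) = s(1, 1, 1) = 2
  k = 3
  (m (k)) = m(3,) = 1
  (h (u) (s (u) (u) (u)) (m (k))) = h(1, 2, 1) = 1
  (q (t (t (k) (u)) (s (u) (u) (u))) (u) (h (u) (s (u) (u) (u)) (m (k)))) = q(0, 1, 1) = 0
  k = 3
  k = 3
  k = 3
  (w (k) (k) (k)) = w(3, 3, 3) = 3
  u = 1
  u = 1
  u = 1
  (g (u) (u) (u)) = g(1, 1, 1) = 0
  (t (w (k) (k) (k)) (g (u) (u) (u))) = t(3, 0) = 2
  u = 1
  u = 1
  u = 1
  k = 3
  (h (u) (u) (k)) = h(1, 1, 3) = 0
  u = 1
  u = 1
  k = 3
  (h (u) (u) (k)) = h(1, 1, 3) = 0
  (g (u) (h (u) (u) (k)) (h (u) (u) (k))) = g(1, 0, 0) = 1
  (t (t (w (k) (k) (k)) (g (u) (u) (u))) (g (u) (h (u) (u) (k)) (h (u) (u) (k)))) = t(2, 1) = 2
  (w (k) (q (t (t (k) (u)) (s (u) (u) (u))) (u) (h (u) (s (u) (u) (u)) (m (k)))) (t (t (w (k) (k) (k)) (g (u) (u) (u))) (g (u) (h (u) (u) (k)) (h (u) (u) (k))))) = w(3, 0, 2) = 0


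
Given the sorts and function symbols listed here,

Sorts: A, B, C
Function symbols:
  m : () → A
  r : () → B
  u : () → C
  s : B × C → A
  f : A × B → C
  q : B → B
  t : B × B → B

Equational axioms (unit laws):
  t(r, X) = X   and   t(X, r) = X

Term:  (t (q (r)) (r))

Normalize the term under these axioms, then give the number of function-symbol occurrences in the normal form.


size = 2

1. (t (q (r)) (r))  →  (q (r))
normal form: (q (r))


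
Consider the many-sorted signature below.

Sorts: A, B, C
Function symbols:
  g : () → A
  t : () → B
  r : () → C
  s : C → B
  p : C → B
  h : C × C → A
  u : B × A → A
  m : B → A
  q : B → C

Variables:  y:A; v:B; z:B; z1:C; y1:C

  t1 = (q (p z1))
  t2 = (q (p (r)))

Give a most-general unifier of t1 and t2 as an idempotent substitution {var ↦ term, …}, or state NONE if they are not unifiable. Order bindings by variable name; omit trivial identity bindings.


{z1 ↦ (r)}


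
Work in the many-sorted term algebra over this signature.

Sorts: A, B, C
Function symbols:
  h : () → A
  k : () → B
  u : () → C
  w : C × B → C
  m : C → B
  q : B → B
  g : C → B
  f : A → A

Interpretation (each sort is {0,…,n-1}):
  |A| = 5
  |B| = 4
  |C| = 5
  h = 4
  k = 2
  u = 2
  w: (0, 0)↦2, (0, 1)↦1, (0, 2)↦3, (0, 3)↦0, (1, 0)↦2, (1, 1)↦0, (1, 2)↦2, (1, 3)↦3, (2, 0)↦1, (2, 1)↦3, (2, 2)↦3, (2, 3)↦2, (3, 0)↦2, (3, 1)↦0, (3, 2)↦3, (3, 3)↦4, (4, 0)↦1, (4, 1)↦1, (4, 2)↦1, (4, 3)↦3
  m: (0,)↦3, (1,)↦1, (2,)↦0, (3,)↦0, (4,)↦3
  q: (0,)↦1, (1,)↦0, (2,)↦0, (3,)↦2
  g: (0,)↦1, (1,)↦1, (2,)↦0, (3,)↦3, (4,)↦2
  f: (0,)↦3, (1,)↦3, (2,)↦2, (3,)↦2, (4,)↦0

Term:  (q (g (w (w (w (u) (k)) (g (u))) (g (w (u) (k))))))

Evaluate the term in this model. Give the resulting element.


  u = 2
  k = 2
  (w (u) (k)) = w(2, 2) = 3
  u = 2
  (g (u)) = g(2,) = 0
  (w (w (u) (k)) (g (u))) = w(3, 0) = 2
  u = 2
  k = 2
  (w (u) (k)) = w(2, 2) = 3
  (g (w (u) (k))) = g(3,) = 3
  (w (w (w (u) (k)) (g (u))) (g (w (u) (k)))) = w(2, 3) = 2
  (g (w (w (w (u) (k)) (g (u))) (g (w (u) (k))))) = g(2,) = 0
  (q (g (w (w (w (u) (k)) (g (u))) (g (w (u) (k)))))) = q(0,) = 1

value = 1


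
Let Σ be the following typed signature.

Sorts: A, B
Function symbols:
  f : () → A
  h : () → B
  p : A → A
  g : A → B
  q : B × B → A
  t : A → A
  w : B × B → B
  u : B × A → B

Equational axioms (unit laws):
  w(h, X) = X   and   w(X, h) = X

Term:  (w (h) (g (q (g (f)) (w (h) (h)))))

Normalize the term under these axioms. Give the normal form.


normal form = (g (q (g (f)) (h)))

1. (w (h) (g (q (g (f)) (w (h) (h)))))  →  (g (q (g (f)) (w (h) (h))))
2. (g (q (g (f)) (w (h) (h))))  →  (g (q (g (f)) (h)))


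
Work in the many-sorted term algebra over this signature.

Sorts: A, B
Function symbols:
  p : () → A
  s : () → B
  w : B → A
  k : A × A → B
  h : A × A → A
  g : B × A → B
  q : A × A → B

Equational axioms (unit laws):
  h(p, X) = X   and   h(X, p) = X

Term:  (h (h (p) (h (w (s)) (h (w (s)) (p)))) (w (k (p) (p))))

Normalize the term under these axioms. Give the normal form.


1. (h (h (p) (h (w (s)) (h (w (s)) (p)))) (w (k (p) (p))))  →  (h (h (w (s)) (h (w (s)) (p))) (w (k (p) (p))))
2. (h (h (w (s)) (h (w (s)) (p))) (w (k (p) (p))))  →  (h (h (w (s)) (w (s))) (w (k (p) (p))))

normal form = (h (h (w (s)) (w (s))) (w (k (p) (p))))


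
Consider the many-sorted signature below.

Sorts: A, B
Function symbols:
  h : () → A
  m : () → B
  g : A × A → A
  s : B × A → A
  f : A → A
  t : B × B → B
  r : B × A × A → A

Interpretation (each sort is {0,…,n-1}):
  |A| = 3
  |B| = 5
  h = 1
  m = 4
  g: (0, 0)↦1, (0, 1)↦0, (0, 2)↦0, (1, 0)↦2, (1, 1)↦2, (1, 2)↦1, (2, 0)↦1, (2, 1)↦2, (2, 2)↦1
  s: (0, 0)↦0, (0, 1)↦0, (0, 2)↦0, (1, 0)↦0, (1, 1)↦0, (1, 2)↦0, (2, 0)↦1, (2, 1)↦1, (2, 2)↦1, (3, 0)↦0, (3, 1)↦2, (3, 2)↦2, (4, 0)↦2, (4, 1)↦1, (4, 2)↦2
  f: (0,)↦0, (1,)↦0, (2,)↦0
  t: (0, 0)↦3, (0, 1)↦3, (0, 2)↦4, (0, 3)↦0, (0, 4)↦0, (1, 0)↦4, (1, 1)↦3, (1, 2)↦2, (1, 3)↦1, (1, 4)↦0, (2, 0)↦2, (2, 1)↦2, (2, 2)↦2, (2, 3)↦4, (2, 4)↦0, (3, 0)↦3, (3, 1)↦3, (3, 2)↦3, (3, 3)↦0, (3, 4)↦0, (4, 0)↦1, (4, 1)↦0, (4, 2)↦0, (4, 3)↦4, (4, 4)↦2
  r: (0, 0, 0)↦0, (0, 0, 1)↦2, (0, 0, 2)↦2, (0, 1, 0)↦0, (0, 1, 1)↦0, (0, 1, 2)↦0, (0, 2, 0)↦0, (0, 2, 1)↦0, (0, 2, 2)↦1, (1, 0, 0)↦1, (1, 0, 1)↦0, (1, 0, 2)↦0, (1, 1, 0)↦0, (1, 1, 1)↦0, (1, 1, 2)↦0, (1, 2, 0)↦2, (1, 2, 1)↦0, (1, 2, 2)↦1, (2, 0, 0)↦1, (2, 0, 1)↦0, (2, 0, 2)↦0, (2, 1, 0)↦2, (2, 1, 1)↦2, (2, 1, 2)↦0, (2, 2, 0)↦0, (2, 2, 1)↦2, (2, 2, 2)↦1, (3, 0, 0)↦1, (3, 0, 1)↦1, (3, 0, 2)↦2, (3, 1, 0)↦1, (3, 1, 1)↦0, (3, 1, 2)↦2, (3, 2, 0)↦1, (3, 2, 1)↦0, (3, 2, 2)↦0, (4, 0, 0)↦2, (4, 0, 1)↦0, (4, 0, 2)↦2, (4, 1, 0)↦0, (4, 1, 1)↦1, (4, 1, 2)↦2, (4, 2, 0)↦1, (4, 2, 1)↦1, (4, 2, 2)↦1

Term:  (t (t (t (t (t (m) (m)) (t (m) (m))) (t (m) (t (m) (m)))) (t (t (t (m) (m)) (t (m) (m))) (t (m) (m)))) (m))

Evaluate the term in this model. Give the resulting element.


  m = 4
  m = 4
  (t (m) (m)) = t(4, 4) = 2
  m = 4
  m = 4
  (t (m) (m)) = t(4, 4) = 2
  (t (t (m) (m)) (t (m) (m))) = t(2, 2) = 2
  m = 4
  m = 4
  m = 4
  (t (m) (m)) = t(4, 4) = 2
  (t (m) (t (m) (m))) = t(4, 2) = 0
  (t (t (t (m) (m)) (t (m) (m))) (t (m) (t (m) (m)))) = t(2, 0) = 2
  m = 4
  m = 4
  (t (m) (m)) = t(4, 4) = 2
  m = 4
  m = 4
  (t (m) (m)) = t(4, 4) = 2
  (t (t (m) (m)) (t (m) (m))) = t(2, 2) = 2
  m = 4
  m = 4
  (t (m) (m)) = t(4, 4) = 2
  (t (t (t (m) (m)) (t (m) (m))) (t (m) (m))) = t(2, 2) = 2
  (t (t (t (t (m) (m)) (t (m) (m))) (t (m) (t (m) (m)))) (t (t (t (m) (m)) (t (m) (m))) (t (m) (m)))) = t(2, 2) = 2
  m = 4
  (t (t (t (t (t (m) (m)) (t (m) (m))) (t (m) (t (m) (m)))) (t (t (t (m) (m)) (t (m) (m))) (t (m) (m)))) (m)) = t(2, 4) = 0

value = 0


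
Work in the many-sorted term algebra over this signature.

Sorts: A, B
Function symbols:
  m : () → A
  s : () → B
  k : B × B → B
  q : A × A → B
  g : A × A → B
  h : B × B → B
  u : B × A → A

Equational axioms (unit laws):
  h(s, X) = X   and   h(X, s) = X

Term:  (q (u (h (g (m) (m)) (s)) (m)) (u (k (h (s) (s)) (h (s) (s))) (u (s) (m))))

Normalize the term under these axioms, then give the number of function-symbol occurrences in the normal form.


size = 13

1. (q (u (h (g (m) (m)) (s)) (m)) (u (k (h (s) (s)) (h (s) (s))) (u (s) (m))))  →  (q (u (g (m) (m)) (m)) (u (k (h (s) (s)) (h (s) (s))) (u (s) (m))))
2. (q (u (g (m) (m)) (m)) (u (k (h (s) (s)) (h (s) (s))) (u (s) (m))))  →  (q (u (g (m) (m)) (m)) (u (k (s) (h (s) (s))) (u (s) (m))))
3. (q (u (g (m) (m)) (m)) (u (k (s) (h (s) (s))) (u (s) (m))))  →  (q (u (g (m) (m)) (m)) (u (k (s) (s)) (u (s) (m))))
normal form: (q (u (g (m) (m)) (m)) (u (k (s) (s)) (u (s) (m))))


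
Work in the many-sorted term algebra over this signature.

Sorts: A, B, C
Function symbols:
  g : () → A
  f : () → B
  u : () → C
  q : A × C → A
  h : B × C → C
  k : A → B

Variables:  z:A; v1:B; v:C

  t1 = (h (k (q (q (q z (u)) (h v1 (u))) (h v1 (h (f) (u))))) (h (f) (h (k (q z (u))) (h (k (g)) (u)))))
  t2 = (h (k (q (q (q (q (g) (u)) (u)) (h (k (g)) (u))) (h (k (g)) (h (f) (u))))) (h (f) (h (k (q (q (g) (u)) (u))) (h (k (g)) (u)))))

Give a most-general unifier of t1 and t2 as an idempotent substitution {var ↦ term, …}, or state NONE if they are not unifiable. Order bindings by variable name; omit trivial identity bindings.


{v1 ↦ (k (g)), z ↦ (q (g) (u))}


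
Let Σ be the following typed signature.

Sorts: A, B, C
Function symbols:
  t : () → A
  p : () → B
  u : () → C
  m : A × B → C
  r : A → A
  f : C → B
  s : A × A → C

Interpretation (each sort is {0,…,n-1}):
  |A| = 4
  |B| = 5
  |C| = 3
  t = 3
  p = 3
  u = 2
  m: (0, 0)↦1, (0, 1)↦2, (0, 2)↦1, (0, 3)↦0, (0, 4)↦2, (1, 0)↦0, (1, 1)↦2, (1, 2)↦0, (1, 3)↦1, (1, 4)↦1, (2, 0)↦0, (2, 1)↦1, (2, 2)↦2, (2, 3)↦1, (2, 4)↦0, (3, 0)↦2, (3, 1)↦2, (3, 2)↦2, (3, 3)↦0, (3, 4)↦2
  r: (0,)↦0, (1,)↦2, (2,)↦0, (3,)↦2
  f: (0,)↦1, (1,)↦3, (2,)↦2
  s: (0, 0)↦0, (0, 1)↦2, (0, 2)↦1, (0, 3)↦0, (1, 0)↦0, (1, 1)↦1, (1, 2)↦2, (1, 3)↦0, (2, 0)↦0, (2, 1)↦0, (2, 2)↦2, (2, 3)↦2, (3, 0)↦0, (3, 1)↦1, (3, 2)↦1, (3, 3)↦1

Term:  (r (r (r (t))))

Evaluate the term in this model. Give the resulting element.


  t = 3
  (r (t)) = r(3,) = 2
  (r (r (t))) = r(2,) = 0
  (r (r (r (t)))) = r(0,) = 0

value = 0


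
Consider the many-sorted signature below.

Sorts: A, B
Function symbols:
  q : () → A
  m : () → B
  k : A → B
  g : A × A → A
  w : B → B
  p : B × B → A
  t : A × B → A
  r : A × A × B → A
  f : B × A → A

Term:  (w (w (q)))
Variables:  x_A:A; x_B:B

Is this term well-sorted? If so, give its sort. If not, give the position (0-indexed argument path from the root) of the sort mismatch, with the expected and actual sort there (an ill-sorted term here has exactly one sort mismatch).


ill-sorted at position [0, 0]: expected B, got A

    (q) : A
  (w (q)) : ✗ arg 0 at [0, 0] has sort A, expected B


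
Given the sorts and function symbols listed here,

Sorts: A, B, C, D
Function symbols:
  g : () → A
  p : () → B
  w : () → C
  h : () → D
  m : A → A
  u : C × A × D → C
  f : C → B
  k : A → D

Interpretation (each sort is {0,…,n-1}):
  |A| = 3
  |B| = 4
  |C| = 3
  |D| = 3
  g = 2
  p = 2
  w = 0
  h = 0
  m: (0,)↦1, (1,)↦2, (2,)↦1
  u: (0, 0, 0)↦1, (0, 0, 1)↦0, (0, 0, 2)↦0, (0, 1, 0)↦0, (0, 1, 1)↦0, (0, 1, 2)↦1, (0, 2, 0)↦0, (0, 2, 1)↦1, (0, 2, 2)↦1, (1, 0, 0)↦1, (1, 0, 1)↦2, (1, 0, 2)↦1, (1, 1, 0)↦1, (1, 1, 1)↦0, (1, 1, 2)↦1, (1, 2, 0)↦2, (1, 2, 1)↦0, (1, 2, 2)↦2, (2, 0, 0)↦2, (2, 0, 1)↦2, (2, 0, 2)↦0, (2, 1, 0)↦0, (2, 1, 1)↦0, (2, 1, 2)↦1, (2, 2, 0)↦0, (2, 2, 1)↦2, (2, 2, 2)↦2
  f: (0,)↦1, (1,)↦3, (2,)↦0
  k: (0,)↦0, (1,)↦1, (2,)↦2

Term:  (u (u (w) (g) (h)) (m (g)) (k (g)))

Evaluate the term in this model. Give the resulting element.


  w = 0
  g = 2
  h = 0
  (u (w) (g) (h)) = u(0, 2, 0) = 0
  g = 2
  (m (g)) = m(2,) = 1
  g = 2
  (k (g)) = k(2,) = 2
  (u (u (w) (g) (h)) (m (g)) (k (g))) = u(0, 1, 2) = 1

value = 1


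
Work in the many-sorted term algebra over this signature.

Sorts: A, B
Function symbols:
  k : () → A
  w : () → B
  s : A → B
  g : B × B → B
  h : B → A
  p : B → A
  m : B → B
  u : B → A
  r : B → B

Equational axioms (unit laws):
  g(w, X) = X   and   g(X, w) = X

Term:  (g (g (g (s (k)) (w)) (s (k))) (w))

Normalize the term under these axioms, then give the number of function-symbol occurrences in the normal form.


1. (g (g (g (s (k)) (w)) (s (k))) (w))  →  (g (g (s (k)) (w)) (s (k)))
2. (g (g (s (k)) (w)) (s (k)))  →  (g (s (k)) (s (k)))
normal form: (g (s (k)) (s (k)))

size = 5


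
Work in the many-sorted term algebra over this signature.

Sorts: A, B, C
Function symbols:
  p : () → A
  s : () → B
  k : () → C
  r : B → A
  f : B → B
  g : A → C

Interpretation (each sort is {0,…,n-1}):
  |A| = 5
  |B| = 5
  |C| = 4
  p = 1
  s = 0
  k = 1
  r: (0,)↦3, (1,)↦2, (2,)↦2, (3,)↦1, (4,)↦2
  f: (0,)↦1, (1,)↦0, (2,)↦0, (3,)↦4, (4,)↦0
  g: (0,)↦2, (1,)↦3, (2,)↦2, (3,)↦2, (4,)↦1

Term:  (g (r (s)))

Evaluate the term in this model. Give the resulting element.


value = 2

  s = 0
  (r (s)) = r(0,) = 3
  (g (r (s))) = g(3,) = 2


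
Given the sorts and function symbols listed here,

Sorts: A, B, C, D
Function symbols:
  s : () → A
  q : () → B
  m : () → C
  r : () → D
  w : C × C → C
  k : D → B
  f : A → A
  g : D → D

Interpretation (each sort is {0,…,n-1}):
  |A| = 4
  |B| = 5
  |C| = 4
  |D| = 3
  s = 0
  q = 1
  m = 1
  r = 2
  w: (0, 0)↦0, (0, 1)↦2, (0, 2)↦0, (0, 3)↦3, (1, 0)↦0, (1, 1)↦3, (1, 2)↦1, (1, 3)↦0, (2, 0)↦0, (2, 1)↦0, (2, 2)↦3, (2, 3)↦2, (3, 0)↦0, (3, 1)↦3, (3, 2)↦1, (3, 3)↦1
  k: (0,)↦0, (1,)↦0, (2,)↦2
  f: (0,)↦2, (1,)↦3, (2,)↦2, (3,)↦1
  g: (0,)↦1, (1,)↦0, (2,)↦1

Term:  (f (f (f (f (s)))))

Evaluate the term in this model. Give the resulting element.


  s = 0
  (f (s)) = f(0,) = 2
  (f (f (s))) = f(2,) = 2
  (f (f (f (s)))) = f(2,) = 2
  (f (f (f (f (s))))) = f(2,) = 2

value = 2


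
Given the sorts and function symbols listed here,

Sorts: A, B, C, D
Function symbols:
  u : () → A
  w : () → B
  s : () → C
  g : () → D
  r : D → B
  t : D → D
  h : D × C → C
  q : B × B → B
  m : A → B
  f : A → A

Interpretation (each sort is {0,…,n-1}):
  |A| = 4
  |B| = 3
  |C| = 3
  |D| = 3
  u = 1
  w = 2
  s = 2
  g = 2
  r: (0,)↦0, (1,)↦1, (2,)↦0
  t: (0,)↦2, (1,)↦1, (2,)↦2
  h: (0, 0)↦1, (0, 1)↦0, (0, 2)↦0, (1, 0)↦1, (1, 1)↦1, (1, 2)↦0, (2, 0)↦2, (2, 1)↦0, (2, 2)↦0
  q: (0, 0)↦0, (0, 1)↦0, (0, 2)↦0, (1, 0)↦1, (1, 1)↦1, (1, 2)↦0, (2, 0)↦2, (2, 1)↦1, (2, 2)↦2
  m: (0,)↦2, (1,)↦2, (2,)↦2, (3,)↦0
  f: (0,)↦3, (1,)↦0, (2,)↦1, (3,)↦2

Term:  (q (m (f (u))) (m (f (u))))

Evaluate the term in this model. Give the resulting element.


  u = 1
  (f (u)) = f(1,) = 0
  (m (f (u))) = m(0,) = 2
  u = 1
  (f (u)) = f(1,) = 0
  (m (f (u))) = m(0,) = 2
  (q (m (f (u))) (m (f (u)))) = q(2, 2) = 2

value = 2


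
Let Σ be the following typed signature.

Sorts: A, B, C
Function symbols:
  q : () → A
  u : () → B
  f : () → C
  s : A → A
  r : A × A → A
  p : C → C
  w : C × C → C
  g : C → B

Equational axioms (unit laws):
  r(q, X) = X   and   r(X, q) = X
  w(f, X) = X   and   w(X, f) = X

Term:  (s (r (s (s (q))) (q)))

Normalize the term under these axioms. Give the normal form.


normal form = (s (s (s (q))))

1. (s (r (s (s (q))) (q)))  →  (s (s (s (q))))


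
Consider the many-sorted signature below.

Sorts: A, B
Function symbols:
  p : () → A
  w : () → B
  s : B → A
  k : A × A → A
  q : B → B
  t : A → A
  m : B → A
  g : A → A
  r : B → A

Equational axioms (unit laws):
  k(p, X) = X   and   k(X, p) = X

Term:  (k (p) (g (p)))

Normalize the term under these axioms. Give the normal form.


1. (k (p) (g (p)))  →  (g (p))

normal form = (g (p))


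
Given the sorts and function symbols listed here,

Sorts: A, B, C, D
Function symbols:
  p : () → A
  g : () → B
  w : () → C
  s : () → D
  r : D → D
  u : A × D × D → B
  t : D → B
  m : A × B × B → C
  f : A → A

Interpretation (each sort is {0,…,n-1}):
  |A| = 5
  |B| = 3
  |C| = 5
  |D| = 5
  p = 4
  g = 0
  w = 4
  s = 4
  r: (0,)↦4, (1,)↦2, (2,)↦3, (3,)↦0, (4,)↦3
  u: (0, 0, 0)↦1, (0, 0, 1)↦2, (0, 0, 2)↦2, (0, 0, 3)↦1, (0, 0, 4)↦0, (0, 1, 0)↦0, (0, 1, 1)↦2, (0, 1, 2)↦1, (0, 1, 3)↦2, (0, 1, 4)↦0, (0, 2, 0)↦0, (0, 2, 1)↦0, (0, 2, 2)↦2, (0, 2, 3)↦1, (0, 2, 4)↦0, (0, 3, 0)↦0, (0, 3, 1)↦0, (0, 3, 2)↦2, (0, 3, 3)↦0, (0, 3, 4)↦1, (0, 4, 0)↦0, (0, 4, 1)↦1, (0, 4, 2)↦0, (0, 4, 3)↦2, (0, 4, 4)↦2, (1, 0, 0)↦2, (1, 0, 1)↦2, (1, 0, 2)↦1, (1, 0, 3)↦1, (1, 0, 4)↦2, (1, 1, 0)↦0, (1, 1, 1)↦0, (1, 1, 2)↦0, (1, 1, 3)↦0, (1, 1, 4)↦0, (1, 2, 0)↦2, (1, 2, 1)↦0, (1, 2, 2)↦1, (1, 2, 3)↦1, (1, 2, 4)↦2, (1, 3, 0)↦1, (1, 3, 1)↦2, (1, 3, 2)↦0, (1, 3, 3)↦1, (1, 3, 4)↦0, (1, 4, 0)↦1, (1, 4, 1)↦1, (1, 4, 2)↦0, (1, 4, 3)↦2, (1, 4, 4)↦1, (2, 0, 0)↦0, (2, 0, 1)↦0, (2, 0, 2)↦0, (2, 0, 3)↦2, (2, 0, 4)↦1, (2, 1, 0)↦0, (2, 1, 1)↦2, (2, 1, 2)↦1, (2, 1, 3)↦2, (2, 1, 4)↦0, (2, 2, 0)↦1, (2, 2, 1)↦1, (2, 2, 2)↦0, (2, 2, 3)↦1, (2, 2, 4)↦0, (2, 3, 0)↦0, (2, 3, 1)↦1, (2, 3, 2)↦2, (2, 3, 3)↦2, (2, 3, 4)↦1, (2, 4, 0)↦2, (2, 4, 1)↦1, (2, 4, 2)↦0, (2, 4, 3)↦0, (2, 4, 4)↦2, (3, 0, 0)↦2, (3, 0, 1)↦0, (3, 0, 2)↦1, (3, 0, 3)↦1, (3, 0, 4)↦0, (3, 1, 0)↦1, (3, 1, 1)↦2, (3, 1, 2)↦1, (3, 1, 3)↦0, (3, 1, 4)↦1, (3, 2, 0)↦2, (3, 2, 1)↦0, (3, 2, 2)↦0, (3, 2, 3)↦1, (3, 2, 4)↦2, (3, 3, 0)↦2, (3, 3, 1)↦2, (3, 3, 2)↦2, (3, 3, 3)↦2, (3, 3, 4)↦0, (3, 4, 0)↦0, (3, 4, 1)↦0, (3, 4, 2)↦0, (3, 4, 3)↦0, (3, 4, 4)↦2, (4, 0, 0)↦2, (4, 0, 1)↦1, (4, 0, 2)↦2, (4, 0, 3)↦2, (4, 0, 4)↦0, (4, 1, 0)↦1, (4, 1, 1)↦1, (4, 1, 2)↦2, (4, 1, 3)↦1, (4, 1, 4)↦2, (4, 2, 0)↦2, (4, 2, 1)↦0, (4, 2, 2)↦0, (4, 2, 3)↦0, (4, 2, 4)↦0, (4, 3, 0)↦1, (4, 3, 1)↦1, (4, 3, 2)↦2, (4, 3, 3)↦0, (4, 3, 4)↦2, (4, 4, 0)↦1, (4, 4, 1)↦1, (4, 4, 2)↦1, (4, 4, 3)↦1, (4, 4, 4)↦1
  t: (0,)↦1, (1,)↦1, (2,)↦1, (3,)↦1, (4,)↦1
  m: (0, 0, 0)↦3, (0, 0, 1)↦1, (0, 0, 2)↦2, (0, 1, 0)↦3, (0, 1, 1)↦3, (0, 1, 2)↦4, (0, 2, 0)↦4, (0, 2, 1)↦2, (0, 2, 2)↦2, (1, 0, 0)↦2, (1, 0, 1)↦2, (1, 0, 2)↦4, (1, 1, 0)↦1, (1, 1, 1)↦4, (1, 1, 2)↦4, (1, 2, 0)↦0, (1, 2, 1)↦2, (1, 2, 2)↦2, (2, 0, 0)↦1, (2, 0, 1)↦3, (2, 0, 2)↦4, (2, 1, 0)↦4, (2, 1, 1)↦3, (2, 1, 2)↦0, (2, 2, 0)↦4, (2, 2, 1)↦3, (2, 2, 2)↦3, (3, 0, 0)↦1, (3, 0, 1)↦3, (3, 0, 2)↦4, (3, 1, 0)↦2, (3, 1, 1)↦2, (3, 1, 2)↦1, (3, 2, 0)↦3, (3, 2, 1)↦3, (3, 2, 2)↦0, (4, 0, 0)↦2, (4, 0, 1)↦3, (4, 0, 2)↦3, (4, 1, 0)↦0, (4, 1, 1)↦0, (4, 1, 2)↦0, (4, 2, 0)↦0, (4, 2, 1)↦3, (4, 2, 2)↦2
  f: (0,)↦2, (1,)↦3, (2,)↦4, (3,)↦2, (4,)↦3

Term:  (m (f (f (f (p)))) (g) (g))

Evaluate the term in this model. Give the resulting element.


value = 2

  p = 4
  (f (p)) = f(4,) = 3
  (f (f (p))) = f(3,) = 2
  (f (f (f (p)))) = f(2,) = 4
  g = 0
  g = 0
  (m (f (f (f (p)))) (g) (g)) = m(4, 0, 0) = 2


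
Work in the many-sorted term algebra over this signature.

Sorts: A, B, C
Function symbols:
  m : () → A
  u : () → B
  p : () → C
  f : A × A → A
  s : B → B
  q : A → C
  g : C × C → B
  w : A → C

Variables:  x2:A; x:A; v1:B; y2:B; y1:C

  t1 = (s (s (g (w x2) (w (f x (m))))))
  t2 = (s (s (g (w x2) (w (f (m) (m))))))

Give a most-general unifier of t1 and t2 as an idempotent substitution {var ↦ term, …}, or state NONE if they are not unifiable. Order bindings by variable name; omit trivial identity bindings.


{x ↦ (m)}


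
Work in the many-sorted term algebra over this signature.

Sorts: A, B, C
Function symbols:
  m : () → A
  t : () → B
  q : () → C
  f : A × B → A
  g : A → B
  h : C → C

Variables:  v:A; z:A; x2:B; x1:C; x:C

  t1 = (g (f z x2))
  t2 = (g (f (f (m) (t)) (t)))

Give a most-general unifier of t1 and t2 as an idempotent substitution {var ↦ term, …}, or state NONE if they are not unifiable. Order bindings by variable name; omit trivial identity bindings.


{x2 ↦ (t), z ↦ (f (m) (t))}


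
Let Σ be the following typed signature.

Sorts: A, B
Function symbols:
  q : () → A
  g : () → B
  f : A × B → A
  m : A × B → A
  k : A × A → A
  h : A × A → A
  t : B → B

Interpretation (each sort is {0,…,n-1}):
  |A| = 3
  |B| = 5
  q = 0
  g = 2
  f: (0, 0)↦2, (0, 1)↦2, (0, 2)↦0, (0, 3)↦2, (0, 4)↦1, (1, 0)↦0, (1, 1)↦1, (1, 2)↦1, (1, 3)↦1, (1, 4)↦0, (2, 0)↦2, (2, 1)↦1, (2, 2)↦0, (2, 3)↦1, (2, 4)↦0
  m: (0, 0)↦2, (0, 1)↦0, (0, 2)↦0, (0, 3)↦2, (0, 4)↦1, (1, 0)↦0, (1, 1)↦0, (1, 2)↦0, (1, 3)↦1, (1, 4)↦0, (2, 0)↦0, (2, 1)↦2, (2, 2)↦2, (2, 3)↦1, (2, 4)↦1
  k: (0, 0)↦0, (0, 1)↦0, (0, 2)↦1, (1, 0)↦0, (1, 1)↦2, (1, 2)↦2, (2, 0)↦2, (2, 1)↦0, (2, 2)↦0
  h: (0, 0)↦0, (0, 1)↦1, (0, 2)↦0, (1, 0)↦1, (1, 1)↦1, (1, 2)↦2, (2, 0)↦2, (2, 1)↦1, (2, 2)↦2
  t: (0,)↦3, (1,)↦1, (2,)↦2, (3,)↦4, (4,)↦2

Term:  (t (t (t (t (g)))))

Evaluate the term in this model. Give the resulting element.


value = 2

  g = 2
  (t (g)) = t(2,) = 2
  (t (t (g))) = t(2,) = 2
  (t (t (t (g)))) = t(2,) = 2
  (t (t (t (t (g))))) = t(2,) = 2


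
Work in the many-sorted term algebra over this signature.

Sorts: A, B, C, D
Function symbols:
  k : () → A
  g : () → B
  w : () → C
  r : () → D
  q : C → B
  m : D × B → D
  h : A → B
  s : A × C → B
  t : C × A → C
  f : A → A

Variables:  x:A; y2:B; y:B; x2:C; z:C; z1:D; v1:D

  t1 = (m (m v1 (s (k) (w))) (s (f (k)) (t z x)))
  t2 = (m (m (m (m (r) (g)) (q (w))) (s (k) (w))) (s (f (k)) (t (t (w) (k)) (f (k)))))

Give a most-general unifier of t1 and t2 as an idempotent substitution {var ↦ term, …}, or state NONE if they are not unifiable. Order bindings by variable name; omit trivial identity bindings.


{v1 ↦ (m (m (r) (g)) (q (w))), x ↦ (f (k)), z ↦ (t (w) (k))}


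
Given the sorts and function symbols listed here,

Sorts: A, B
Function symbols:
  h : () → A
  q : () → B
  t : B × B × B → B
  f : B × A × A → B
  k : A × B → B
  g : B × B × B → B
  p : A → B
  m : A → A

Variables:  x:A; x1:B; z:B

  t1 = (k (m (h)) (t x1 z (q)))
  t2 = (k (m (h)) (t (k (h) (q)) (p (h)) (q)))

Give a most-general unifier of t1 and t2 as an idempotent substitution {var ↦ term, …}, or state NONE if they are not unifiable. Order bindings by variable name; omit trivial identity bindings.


{x1 ↦ (k (h) (q)), z ↦ (p (h))}


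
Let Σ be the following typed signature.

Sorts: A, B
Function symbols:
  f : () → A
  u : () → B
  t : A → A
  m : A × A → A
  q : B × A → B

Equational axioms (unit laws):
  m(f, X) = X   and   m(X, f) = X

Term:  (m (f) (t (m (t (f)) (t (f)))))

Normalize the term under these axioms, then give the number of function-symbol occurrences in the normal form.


1. (m (f) (t (m (t (f)) (t (f)))))  →  (t (m (t (f)) (t (f))))
normal form: (t (m (t (f)) (t (f))))

size = 6


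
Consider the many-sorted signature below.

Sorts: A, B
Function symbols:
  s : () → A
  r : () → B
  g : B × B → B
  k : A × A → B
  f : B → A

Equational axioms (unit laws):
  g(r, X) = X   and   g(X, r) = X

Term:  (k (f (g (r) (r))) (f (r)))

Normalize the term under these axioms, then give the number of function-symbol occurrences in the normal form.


1. (k (f (g (r) (r))) (f (r)))  →  (k (f (r)) (f (r)))
normal form: (k (f (r)) (f (r)))

size = 5


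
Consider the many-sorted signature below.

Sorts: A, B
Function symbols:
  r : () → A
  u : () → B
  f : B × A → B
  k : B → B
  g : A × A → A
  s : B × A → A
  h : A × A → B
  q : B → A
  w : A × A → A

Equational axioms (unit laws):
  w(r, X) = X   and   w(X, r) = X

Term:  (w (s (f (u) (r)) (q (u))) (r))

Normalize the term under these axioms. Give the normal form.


1. (w (s (f (u) (r)) (q (u))) (r))  →  (s (f (u) (r)) (q (u)))

normal form = (s (f (u) (r)) (q (u)))


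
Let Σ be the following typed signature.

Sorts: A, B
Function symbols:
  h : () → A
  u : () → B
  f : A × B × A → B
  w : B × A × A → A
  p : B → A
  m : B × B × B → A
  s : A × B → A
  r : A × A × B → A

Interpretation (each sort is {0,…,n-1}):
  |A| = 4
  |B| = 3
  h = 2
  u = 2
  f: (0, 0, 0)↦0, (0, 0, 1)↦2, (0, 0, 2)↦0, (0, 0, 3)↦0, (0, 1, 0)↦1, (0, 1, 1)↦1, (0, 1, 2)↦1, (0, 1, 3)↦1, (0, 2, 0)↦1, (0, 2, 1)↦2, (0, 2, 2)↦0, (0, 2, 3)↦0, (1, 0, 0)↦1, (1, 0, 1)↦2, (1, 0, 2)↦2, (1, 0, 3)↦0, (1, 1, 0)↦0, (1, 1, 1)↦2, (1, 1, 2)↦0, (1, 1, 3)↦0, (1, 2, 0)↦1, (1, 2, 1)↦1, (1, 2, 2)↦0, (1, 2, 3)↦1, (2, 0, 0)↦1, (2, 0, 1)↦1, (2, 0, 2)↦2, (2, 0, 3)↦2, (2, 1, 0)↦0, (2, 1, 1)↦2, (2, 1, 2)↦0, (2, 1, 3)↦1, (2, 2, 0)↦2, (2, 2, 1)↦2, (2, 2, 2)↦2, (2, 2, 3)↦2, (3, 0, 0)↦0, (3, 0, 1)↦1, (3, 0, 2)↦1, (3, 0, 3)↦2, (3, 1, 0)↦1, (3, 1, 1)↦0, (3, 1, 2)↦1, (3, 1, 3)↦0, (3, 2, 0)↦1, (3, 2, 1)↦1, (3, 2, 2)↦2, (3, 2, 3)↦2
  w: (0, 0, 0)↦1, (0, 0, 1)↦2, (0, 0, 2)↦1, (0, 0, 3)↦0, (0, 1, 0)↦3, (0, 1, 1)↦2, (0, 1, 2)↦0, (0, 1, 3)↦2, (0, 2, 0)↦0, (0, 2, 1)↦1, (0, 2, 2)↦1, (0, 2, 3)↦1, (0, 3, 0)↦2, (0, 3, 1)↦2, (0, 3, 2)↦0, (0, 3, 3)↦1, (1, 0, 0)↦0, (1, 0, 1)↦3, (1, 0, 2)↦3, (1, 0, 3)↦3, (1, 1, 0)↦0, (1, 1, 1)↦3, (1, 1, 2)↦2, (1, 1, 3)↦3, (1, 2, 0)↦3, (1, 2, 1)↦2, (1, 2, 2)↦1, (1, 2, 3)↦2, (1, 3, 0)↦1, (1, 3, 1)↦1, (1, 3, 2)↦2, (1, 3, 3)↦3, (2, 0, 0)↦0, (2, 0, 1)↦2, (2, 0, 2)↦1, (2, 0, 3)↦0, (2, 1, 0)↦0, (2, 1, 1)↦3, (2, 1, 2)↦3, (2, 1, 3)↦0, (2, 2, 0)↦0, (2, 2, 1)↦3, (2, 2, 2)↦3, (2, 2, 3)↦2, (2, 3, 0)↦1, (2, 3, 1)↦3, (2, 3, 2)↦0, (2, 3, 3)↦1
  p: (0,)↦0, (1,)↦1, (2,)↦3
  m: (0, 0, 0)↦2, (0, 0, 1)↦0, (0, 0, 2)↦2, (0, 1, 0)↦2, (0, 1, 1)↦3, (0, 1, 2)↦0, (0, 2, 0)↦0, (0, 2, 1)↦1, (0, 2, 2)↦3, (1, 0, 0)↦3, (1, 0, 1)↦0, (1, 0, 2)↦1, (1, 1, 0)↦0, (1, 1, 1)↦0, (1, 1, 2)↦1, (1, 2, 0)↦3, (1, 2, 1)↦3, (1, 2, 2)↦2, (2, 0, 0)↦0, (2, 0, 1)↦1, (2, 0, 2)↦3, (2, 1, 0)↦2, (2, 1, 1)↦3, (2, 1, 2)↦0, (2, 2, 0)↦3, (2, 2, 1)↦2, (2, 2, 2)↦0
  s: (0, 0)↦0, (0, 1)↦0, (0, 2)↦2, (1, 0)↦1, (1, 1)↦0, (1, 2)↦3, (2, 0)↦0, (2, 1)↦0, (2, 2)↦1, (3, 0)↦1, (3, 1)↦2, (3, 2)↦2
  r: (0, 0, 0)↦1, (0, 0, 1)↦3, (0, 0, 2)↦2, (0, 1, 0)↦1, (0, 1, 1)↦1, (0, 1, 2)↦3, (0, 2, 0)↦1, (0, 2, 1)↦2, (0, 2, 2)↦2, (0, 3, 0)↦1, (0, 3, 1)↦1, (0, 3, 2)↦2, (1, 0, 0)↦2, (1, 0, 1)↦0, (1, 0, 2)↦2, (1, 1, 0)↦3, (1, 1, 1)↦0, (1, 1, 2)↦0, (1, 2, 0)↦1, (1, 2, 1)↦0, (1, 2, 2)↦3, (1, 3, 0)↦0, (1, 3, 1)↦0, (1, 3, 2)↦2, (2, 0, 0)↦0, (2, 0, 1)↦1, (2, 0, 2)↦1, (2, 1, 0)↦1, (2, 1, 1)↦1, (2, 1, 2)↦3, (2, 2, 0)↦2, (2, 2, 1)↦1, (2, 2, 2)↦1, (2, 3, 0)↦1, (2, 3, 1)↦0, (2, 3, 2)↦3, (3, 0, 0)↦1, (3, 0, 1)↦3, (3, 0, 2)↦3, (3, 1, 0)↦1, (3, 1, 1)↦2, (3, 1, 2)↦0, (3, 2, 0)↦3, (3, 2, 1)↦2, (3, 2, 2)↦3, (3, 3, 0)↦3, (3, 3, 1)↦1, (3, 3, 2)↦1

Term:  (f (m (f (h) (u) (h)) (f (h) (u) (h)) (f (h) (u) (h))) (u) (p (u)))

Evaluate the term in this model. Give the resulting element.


value = 0

  h = 2
  u = 2
  h = 2
  (f (h) (u) (h)) = f(2, 2, 2) = 2
  h = 2
  u = 2
  h = 2
  (f (h) (u) (h)) = f(2, 2, 2) = 2
  h = 2
  u = 2
  h = 2
  (f (h) (u) (h)) = f(2, 2, 2) = 2
  (m (f (h) (u) (h)) (f (h) (u) (h)) (f (h) (u) (h))) = m(2, 2, 2) = 0
  u = 2
  u = 2
  (p (u)) = p(2,) = 3
  (f (m (f (h) (u) (h)) (f (h) (u) (h)) (f (h) (u) (h))) (u) (p (u))) = f(0, 2, 3) = 0


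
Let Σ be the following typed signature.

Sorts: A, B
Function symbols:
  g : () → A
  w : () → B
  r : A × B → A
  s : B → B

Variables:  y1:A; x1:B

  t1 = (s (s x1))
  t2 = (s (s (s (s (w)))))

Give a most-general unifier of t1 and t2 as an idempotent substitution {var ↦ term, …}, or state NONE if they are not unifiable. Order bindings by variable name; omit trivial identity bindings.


{x1 ↦ (s (s (w)))}


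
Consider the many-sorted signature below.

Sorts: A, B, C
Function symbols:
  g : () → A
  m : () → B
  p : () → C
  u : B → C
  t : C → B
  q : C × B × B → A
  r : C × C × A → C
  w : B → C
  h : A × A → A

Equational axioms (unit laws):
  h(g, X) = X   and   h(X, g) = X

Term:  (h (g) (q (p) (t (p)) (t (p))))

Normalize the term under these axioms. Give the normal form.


1. (h (g) (q (p) (t (p)) (t (p))))  →  (q (p) (t (p)) (t (p)))

normal form = (q (p) (t (p)) (t (p)))


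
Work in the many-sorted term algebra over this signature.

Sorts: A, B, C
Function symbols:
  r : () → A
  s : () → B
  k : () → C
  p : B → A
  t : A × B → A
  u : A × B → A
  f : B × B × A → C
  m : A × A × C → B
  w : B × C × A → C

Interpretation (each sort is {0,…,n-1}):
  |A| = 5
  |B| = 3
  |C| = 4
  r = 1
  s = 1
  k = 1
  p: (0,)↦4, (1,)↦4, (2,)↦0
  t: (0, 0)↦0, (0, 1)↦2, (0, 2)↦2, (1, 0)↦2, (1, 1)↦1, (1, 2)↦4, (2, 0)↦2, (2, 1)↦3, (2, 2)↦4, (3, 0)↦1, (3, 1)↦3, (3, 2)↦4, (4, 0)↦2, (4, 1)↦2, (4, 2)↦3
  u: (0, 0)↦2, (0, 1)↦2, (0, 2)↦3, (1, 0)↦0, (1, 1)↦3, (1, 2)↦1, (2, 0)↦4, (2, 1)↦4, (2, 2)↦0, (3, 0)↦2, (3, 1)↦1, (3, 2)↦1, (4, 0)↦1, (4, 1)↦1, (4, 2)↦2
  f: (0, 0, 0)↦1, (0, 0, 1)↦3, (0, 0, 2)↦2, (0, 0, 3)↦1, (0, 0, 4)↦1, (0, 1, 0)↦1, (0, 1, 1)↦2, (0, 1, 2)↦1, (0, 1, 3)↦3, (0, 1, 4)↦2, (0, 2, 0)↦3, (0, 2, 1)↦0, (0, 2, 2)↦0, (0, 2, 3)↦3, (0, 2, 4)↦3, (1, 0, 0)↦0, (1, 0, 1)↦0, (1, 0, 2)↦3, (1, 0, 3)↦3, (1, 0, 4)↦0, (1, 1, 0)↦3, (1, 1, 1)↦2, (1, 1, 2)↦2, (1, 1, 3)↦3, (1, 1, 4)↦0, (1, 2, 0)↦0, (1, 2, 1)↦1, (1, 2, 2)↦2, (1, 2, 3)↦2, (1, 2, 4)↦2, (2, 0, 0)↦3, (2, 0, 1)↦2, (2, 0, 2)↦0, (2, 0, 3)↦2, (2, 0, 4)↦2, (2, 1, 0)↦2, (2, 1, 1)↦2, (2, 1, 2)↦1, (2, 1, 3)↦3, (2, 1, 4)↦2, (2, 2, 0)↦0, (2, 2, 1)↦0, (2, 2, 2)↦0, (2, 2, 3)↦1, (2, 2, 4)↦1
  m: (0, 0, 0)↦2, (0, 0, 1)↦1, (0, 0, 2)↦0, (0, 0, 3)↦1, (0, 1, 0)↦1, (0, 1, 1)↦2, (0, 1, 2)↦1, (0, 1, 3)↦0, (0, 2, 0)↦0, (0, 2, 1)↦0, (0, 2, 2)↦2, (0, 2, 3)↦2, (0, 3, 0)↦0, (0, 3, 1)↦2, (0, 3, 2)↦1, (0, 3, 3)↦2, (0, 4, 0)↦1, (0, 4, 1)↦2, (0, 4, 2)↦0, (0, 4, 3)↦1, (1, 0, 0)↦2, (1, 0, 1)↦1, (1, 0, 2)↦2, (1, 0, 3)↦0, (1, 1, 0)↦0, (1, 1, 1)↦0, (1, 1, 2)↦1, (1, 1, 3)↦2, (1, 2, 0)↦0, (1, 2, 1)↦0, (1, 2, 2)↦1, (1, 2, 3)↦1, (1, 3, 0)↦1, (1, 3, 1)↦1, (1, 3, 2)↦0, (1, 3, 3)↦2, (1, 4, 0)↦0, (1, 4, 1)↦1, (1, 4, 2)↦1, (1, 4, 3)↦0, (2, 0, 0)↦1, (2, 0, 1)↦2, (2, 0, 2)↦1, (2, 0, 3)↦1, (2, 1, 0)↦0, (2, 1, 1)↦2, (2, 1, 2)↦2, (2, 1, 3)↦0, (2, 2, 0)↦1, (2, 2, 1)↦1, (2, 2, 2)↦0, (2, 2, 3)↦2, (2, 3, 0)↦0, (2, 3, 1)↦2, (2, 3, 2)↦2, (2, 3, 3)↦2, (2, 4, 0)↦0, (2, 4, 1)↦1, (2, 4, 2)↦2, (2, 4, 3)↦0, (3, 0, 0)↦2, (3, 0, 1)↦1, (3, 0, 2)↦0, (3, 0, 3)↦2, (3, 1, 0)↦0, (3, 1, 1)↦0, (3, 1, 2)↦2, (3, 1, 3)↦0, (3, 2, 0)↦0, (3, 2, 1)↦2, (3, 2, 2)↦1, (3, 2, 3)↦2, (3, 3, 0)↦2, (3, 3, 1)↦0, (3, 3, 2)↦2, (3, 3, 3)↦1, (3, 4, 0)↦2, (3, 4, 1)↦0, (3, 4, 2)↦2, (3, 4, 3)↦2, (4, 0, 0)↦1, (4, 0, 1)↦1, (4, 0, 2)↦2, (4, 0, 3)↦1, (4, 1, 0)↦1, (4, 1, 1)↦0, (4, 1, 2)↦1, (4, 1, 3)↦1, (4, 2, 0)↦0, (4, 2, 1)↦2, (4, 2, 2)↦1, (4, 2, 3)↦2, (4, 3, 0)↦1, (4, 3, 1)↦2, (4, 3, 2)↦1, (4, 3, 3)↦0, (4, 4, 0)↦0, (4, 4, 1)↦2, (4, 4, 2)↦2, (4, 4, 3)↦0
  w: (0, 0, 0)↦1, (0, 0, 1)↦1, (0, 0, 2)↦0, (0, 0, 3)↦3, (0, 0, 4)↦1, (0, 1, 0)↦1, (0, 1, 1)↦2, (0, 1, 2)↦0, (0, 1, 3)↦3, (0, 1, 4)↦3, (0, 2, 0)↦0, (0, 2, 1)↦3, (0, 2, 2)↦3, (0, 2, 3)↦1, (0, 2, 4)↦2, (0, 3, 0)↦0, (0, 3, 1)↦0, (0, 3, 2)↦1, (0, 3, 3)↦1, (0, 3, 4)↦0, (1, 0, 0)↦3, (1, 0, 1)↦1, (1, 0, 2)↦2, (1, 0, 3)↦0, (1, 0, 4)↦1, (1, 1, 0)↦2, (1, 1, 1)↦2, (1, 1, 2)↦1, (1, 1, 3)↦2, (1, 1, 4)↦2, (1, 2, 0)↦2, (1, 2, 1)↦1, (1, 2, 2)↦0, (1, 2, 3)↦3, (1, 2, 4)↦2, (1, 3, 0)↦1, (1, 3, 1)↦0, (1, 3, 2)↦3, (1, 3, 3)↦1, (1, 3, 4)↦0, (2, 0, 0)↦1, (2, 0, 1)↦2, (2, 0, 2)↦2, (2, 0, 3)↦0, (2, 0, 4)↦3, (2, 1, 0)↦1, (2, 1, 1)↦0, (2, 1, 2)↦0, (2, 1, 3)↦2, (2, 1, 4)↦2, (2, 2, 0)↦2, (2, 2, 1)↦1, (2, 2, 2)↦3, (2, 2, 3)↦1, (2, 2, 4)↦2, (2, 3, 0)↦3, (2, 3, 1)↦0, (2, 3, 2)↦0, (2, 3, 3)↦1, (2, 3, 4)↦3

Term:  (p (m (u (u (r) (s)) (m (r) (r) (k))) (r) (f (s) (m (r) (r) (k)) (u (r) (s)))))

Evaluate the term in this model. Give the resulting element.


  r = 1
  s = 1
  (u (r) (s)) = u(1, 1) = 3
  r = 1
  r = 1
  k = 1
  (m (r) (r) (k)) = m(1, 1, 1) = 0
  (u (u (r) (s)) (m (r) (r) (k))) = u(3, 0) = 2
  r = 1
  s = 1
  r = 1
  r = 1
  k = 1
  (m (r) (r) (k)) = m(1, 1, 1) = 0
  r = 1
  s = 1
  (u (r) (s)) = u(1, 1) = 3
  (f (s) (m (r) (r) (k)) (u (r) (s))) = f(1, 0, 3) = 3
  (m (u (u (r) (s)) (m (r) (r) (k))) (r) (f (s) (m (r) (r) (k)) (u (r) (s)))) = m(2, 1, 3) = 0
  (p (m (u (u (r) (s)) (m (r) (r) (k))) (r) (f (s) (m (r) (r) (k)) (u (r) (s))))) = p(0,) = 4

value = 4
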